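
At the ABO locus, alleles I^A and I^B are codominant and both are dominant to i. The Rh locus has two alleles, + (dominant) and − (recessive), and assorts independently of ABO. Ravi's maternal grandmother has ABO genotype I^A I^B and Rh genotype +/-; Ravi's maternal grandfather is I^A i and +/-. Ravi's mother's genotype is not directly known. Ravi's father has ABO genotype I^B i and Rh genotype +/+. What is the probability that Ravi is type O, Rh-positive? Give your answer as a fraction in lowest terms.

Ravi's mother's ABO genotype from I^A I^B × I^A i: 1/4 I^A I^A, 1/4 I^A I^B, 1/4 I^A i, 1/4 I^B i.
Crossing each possibility with the father I^B i and summing P(type O): 1/4·0 + 1/4·0 + 1/4·1/4 + 1/4·1/4 = 1/8.
Similarly for Rh via the mother's Rh distribution: P(Rh+) = 1.
Independent loci: 1/8 × 1 = 1/8.

1/8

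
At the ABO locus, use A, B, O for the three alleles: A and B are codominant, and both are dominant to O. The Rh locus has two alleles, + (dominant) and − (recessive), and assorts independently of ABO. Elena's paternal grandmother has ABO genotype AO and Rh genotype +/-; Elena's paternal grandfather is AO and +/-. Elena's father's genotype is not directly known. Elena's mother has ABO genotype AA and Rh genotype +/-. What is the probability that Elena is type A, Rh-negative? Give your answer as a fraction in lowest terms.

Elena's father's ABO genotype from AO × AO: 1/4 AA, 1/2 AO, 1/4 OO.
Crossing each possibility with the mother AA and summing P(type A): 1/4·1 + 1/2·1 + 1/4·1 = 1.
Similarly for Rh via the father's Rh distribution: P(Rh-) = 1/4.
Independent loci: 1 × 1/4 = 1/4.

1/4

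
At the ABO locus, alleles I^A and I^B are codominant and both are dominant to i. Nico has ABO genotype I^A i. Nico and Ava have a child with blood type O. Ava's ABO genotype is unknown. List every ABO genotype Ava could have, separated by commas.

I^A i, I^B i, i i

For each candidate genotype of Ava, check whether crossing it with I^A i can produce every observed child phenotype.
  I^A I^A → possible child types {A} ✗
  I^A I^B → possible child types {A, B, AB} ✗
  I^A i → possible child types {O, A} ✓
  I^B I^B → possible child types {B, AB} ✗
  I^B i → possible child types {O, A, B, AB} ✓
  i i → possible child types {O, A} ✓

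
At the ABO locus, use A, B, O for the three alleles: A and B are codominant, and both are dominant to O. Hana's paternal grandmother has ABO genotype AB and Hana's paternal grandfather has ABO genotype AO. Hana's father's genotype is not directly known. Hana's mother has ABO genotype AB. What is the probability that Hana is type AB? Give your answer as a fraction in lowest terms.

Hana's father's ABO genotype from AB × AO: 1/4 AA, 1/4 AB, 1/4 AO, 1/4 BO.
Crossing each possibility with the mother AB and summing P(type AB): 1/4·1/2 + 1/4·1/2 + 1/4·1/4 + 1/4·1/4 = 3/8.

3/8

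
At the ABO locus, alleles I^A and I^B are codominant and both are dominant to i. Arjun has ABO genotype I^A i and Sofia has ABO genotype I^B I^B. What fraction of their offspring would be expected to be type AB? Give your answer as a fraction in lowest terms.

ABO cross I^A i × I^B I^B → offspring phenotypes: 1/2 B, 1/2 AB.
So P(type AB) = 1/2.

1/2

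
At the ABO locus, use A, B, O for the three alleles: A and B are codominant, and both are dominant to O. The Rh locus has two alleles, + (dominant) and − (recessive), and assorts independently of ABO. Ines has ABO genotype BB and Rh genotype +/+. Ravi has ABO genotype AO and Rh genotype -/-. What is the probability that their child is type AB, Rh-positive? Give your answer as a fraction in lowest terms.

1/2

ABO cross BB × AO → offspring phenotypes: 1/2 B, 1/2 AB.
Rh cross +/+ × -/- → 1 Rh+.
Independent loci: P(type AB, Rh-positive) = 1/2 × 1 = 1/2.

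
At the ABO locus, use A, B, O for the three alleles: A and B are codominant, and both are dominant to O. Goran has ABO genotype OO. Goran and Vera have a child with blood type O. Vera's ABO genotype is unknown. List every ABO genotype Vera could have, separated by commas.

AO, BO, OO

For each candidate genotype of Vera, check whether crossing it with OO can produce every observed child phenotype.
  AA → possible child types {A} ✗
  AB → possible child types {A, B} ✗
  AO → possible child types {O, A} ✓
  BB → possible child types {B} ✗
  BO → possible child types {O, B} ✓
  OO → possible child types {O} ✓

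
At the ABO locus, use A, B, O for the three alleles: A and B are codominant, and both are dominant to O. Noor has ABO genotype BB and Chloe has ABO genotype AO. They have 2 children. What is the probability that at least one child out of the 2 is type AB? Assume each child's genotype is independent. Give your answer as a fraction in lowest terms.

3/4

ABO cross BB × AO → 1/2 B, 1/2 AB.
So P(type AB) = 1/2 per child.
P(none) = (1/2)^2 = 1/4; P(at least one) = 1 − 1/4 = 3/4.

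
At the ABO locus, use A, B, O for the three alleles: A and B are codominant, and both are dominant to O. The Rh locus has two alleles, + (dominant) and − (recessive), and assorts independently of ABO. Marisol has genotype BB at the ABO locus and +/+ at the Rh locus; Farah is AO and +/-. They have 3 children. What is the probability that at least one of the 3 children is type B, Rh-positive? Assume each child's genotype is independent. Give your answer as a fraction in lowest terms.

ABO cross BB × AO → 1/2 B, 1/2 AB.
Rh cross +/+ × +/- → 1 Rh+; so P(type B, Rh-positive) = 1/2 × 1 = 1/2 per child.
P(none) = (1/2)^3 = 1/8; P(at least one) = 1 − 1/8 = 7/8.

7/8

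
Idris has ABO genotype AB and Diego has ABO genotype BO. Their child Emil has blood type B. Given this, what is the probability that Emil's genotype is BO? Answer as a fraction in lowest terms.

Cross AB × BO → 1/4 AB, 1/4 AO, 1/4 BB, 1/4 BO.
Type-B genotypes among offspring: BB (1/4), BO (1/4); total 1/2.
P(BO | type B) = (1/4) / (1/2) = 1/2.

1/2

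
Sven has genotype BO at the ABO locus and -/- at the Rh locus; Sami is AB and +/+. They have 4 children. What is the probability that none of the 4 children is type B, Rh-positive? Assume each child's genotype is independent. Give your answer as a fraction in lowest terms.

1/16

ABO cross BO × AB → 1/4 A, 1/2 B, 1/4 AB.
Rh cross -/- × +/+ → 1 Rh+; so P(type B, Rh-positive) = 1/2 × 1 = 1/2 per child.
P(not type B, Rh-positive) = 1/2 for one child; (1/2)^4 = 1/16.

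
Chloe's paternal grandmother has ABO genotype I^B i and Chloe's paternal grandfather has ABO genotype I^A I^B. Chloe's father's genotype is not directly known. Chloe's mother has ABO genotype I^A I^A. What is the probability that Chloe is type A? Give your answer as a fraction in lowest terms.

1/2

Chloe's father's ABO genotype from I^B i × I^A I^B: 1/4 I^A I^B, 1/4 I^A i, 1/4 I^B I^B, 1/4 I^B i.
Crossing each possibility with the mother I^A I^A and summing P(type A): 1/4·1/2 + 1/4·1 + 1/4·0 + 1/4·1/2 = 1/2.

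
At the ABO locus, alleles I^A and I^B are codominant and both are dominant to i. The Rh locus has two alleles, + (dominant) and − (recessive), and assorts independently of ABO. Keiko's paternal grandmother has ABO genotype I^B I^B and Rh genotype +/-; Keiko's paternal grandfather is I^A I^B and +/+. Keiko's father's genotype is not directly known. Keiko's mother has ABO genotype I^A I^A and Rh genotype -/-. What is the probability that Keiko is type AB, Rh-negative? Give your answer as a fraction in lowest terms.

3/16

Keiko's father's ABO genotype from I^B I^B × I^A I^B: 1/2 I^A I^B, 1/2 I^B I^B.
Crossing each possibility with the mother I^A I^A and summing P(type AB): 1/2·1/2 + 1/2·1 = 3/4.
Similarly for Rh via the father's Rh distribution: P(Rh-) = 1/4.
Independent loci: 3/4 × 1/4 = 3/16.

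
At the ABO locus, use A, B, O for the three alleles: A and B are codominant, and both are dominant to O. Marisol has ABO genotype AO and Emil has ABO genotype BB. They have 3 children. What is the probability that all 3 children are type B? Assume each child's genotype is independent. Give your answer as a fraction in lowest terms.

1/8

ABO cross AO × BB → 1/2 B, 1/2 AB.
So P(type B) = 1/2 per child.
All 3 independent: (1/2)^3 = 1/8.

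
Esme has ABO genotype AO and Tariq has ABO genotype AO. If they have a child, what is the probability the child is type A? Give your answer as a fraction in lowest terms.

ABO cross AO × AO → offspring phenotypes: 1/4 O, 3/4 A.
So P(type A) = 3/4.

3/4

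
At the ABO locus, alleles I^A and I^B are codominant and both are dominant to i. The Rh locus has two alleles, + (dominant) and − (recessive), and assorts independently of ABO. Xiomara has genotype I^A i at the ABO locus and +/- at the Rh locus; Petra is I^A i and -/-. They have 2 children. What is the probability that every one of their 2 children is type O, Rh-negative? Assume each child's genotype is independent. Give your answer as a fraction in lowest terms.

ABO cross I^A i × I^A i → 1/4 O, 3/4 A.
Rh cross +/- × -/- → 1/2 Rh+, 1/2 Rh-; so P(type O, Rh-negative) = 1/4 × 1/2 = 1/8 per child.
All 2 independent: (1/8)^2 = 1/64.

1/64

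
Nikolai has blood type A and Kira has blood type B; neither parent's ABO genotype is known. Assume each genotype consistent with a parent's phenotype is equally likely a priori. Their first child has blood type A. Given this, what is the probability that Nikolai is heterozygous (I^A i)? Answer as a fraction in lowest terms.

1/3

Possible genotypes: Nikolai ∈ {I^A I^A, I^A i}; Kira ∈ {I^B I^B, I^B i}.
Weight each parental genotype pair by prior × P(type-A child):
  I^A I^A × I^B i: posterior weight 2/3.
  I^A i × I^B i: posterior weight 1/3.
Sum the posterior weight over pairs where Nikolai is I^A i: 1/3.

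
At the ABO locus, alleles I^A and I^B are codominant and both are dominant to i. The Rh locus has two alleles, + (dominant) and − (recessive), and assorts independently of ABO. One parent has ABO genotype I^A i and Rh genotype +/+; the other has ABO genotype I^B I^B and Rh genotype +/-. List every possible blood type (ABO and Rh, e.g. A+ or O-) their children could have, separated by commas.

Gametes from I^A i × I^B I^B give offspring ABO genotypes I^A I^B, I^B i, i.e. phenotypes B, AB.
Rh cross +/+ × +/- → phenotypes Rh+.
Combining independently: B+, AB+.

B+, AB+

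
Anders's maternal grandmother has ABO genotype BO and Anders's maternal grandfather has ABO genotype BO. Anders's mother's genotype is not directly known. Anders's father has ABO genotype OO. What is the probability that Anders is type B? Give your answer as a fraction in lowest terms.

Anders's mother's ABO genotype from BO × BO: 1/4 BB, 1/2 BO, 1/4 OO.
Crossing each possibility with the father OO and summing P(type B): 1/4·1 + 1/2·1/2 + 1/4·0 = 1/2.

1/2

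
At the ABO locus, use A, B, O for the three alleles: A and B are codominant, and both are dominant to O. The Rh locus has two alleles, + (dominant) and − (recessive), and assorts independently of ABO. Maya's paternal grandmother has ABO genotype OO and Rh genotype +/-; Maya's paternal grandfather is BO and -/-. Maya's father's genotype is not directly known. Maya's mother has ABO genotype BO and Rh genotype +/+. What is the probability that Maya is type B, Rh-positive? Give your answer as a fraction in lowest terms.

Maya's father's ABO genotype from OO × BO: 1/2 BO, 1/2 OO.
Crossing each possibility with the mother BO and summing P(type B): 1/2·3/4 + 1/2·1/2 = 5/8.
Similarly for Rh via the father's Rh distribution: P(Rh+) = 1.
Independent loci: 5/8 × 1 = 5/8.

5/8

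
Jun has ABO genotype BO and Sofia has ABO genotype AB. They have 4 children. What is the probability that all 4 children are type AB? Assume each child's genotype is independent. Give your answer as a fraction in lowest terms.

1/256

ABO cross BO × AB → 1/4 A, 1/2 B, 1/4 AB.
So P(type AB) = 1/4 per child.
All 4 independent: (1/4)^4 = 1/256.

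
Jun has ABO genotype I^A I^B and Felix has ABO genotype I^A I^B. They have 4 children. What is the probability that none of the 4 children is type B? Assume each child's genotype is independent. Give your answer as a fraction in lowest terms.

81/256

ABO cross I^A I^B × I^A I^B → 1/4 A, 1/4 B, 1/2 AB.
So P(type B) = 1/4 per child.
P(not type B) = 3/4 for one child; (3/4)^4 = 81/256.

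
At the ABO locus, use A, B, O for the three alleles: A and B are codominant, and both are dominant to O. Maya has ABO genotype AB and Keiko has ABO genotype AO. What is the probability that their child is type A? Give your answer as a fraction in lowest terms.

1/2

ABO cross AB × AO → offspring phenotypes: 1/2 A, 1/4 B, 1/4 AB.
So P(type A) = 1/2.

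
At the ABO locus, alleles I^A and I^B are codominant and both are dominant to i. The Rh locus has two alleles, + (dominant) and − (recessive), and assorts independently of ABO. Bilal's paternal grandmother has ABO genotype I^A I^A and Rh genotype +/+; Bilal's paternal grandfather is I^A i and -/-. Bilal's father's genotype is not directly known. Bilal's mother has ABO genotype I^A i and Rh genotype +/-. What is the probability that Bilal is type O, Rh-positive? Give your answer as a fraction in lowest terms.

3/32

Bilal's father's ABO genotype from I^A I^A × I^A i: 1/2 I^A I^A, 1/2 I^A i.
Crossing each possibility with the mother I^A i and summing P(type O): 1/2·0 + 1/2·1/4 = 1/8.
Similarly for Rh via the father's Rh distribution: P(Rh+) = 3/4.
Independent loci: 1/8 × 3/4 = 3/32.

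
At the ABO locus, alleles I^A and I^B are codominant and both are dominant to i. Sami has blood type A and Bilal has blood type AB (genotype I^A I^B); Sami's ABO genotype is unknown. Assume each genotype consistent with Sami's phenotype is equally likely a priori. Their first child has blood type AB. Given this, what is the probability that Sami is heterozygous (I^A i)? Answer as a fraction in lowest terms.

1/3

Possible genotypes: Sami ∈ {I^A I^A, I^A i}; Bilal ∈ {I^A I^B}.
Weight each parental genotype pair by prior × P(type-AB child):
  I^A I^A × I^A I^B: posterior weight 2/3.
  I^A i × I^A I^B: posterior weight 1/3.
Sum the posterior weight over pairs where Sami is I^A i: 1/3.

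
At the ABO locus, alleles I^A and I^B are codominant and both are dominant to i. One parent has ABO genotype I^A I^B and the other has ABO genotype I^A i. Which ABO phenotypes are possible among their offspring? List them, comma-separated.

A, B, AB

Gametes from I^A I^B × I^A i give offspring ABO genotypes I^A I^A, I^A I^B, I^A i, I^B i, i.e. phenotypes A, B, AB.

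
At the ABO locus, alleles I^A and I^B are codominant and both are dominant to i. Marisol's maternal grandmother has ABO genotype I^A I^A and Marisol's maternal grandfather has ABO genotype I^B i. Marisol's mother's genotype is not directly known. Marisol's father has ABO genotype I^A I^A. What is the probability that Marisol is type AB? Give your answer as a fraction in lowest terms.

1/4

Marisol's mother's ABO genotype from I^A I^A × I^B i: 1/2 I^A I^B, 1/2 I^A i.
Crossing each possibility with the father I^A I^A and summing P(type AB): 1/2·1/2 + 1/2·0 = 1/4.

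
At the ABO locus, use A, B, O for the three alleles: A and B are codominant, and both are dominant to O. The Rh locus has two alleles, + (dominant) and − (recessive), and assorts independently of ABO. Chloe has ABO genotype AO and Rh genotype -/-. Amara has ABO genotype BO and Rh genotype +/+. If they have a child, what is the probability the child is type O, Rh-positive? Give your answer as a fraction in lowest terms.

1/4

ABO cross AO × BO → offspring phenotypes: 1/4 O, 1/4 A, 1/4 B, 1/4 AB.
Rh cross -/- × +/+ → 1 Rh+.
Independent loci: P(type O, Rh-positive) = 1/4 × 1 = 1/4.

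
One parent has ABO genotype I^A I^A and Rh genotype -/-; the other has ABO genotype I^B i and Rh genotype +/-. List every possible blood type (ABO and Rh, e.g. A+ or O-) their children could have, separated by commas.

Gametes from I^A I^A × I^B i give offspring ABO genotypes I^A I^B, I^A i, i.e. phenotypes A, AB.
Rh cross -/- × +/- → phenotypes Rh+, Rh-.
Combining independently: A+, A-, AB+, AB-.

A+, A-, AB+, AB-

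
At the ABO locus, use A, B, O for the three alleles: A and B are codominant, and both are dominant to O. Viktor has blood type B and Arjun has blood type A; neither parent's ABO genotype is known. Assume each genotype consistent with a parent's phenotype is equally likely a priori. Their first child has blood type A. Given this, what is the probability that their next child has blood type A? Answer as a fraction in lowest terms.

5/12

Possible genotypes: Viktor ∈ {BB, BO}; Arjun ∈ {AA, AO}.
Weight each parental genotype pair by prior × P(type-A child):
  BO × AA: posterior weight 2/3; P(next child type A) = 1/2.
  BO × AO: posterior weight 1/3; P(next child type A) = 1/4.
Weighted sum = 5/12.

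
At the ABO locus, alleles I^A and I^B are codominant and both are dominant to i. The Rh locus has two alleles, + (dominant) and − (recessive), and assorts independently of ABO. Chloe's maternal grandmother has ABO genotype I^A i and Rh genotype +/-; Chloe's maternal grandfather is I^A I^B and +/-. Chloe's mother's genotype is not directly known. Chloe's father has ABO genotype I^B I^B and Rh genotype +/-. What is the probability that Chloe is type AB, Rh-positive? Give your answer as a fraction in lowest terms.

Chloe's mother's ABO genotype from I^A i × I^A I^B: 1/4 I^A I^A, 1/4 I^A I^B, 1/4 I^A i, 1/4 I^B i.
Crossing each possibility with the father I^B I^B and summing P(type AB): 1/4·1 + 1/4·1/2 + 1/4·1/2 + 1/4·0 = 1/2.
Similarly for Rh via the mother's Rh distribution: P(Rh+) = 3/4.
Independent loci: 1/2 × 3/4 = 3/8.

3/8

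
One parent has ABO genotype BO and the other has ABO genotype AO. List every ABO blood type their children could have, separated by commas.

Gametes from BO × AO give offspring ABO genotypes AB, AO, BO, OO, i.e. phenotypes O, A, B, AB.

O, A, B, AB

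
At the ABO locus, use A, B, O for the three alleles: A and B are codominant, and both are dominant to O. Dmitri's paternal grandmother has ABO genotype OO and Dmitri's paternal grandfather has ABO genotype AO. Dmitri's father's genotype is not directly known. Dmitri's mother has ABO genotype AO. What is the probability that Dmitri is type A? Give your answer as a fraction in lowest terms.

Dmitri's father's ABO genotype from OO × AO: 1/2 AO, 1/2 OO.
Crossing each possibility with the mother AO and summing P(type A): 1/2·3/4 + 1/2·1/2 = 5/8.

5/8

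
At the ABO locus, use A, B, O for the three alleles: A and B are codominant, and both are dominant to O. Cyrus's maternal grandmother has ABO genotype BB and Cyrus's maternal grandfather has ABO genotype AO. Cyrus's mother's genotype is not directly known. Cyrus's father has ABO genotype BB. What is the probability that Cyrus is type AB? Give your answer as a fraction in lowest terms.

Cyrus's mother's ABO genotype from BB × AO: 1/2 AB, 1/2 BO.
Crossing each possibility with the father BB and summing P(type AB): 1/2·1/2 + 1/2·0 = 1/4.

1/4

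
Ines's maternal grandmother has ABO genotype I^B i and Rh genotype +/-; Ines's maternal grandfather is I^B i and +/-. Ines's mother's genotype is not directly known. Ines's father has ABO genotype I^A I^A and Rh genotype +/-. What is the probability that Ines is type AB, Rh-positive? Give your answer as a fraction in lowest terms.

3/8

Ines's mother's ABO genotype from I^B i × I^B i: 1/4 I^B I^B, 1/2 I^B i, 1/4 i i.
Crossing each possibility with the father I^A I^A and summing P(type AB): 1/4·1 + 1/2·1/2 + 1/4·0 = 1/2.
Similarly for Rh via the mother's Rh distribution: P(Rh+) = 3/4.
Independent loci: 1/2 × 3/4 = 3/8.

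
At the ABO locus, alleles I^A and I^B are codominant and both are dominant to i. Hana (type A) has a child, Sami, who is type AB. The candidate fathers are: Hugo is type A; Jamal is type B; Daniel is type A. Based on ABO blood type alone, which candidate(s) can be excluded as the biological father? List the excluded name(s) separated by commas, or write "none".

A candidate is excluded only if no genotype consistent with his phenotype could produce a type AB child with a type A mother.
Hugo (type A): no genotype consistent with that phenotype can produce a type-AB child with a type-A mother.
Daniel (type A): no genotype consistent with that phenotype can produce a type-AB child with a type-A mother.

Hugo, Daniel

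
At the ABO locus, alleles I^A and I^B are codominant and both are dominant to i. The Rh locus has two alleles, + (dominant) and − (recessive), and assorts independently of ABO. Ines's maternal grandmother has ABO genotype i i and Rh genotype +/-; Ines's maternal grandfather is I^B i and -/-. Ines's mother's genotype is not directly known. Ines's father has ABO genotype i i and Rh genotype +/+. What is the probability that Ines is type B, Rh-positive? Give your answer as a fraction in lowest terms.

Ines's mother's ABO genotype from i i × I^B i: 1/2 I^B i, 1/2 i i.
Crossing each possibility with the father i i and summing P(type B): 1/2·1/2 + 1/2·0 = 1/4.
Similarly for Rh via the mother's Rh distribution: P(Rh+) = 1.
Independent loci: 1/4 × 1 = 1/4.

1/4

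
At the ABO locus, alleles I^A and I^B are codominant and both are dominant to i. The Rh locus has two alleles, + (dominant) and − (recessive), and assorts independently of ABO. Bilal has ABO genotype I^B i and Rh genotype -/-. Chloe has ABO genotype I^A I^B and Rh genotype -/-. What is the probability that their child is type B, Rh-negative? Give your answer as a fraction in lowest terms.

ABO cross I^B i × I^A I^B → offspring phenotypes: 1/4 A, 1/2 B, 1/4 AB.
Rh cross -/- × -/- → 1 Rh-.
Independent loci: P(type B, Rh-negative) = 1/2 × 1 = 1/2.

1/2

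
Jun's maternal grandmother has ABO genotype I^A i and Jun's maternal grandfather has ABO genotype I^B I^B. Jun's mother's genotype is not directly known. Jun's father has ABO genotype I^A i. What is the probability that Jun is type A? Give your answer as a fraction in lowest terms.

Jun's mother's ABO genotype from I^A i × I^B I^B: 1/2 I^A I^B, 1/2 I^B i.
Crossing each possibility with the father I^A i and summing P(type A): 1/2·1/2 + 1/2·1/4 = 3/8.

3/8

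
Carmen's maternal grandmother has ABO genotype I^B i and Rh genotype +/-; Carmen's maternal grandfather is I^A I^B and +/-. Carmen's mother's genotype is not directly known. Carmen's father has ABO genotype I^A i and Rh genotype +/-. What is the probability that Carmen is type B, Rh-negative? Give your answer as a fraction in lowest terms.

Carmen's mother's ABO genotype from I^B i × I^A I^B: 1/4 I^A I^B, 1/4 I^A i, 1/4 I^B I^B, 1/4 I^B i.
Crossing each possibility with the father I^A i and summing P(type B): 1/4·1/4 + 1/4·0 + 1/4·1/2 + 1/4·1/4 = 1/4.
Similarly for Rh via the mother's Rh distribution: P(Rh-) = 1/4.
Independent loci: 1/4 × 1/4 = 1/16.

1/16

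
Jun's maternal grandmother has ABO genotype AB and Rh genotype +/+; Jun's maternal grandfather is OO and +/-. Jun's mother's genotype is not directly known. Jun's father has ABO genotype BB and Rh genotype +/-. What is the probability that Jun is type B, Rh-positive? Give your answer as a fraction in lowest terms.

Jun's mother's ABO genotype from AB × OO: 1/2 AO, 1/2 BO.
Crossing each possibility with the father BB and summing P(type B): 1/2·1/2 + 1/2·1 = 3/4.
Similarly for Rh via the mother's Rh distribution: P(Rh+) = 7/8.
Independent loci: 3/4 × 7/8 = 21/32.

21/32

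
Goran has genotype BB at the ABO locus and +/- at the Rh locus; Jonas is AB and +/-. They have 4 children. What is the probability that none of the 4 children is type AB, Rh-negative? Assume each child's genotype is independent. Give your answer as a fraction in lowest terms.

ABO cross BB × AB → 1/2 B, 1/2 AB.
Rh cross +/- × +/- → 3/4 Rh+, 1/4 Rh-; so P(type AB, Rh-negative) = 1/2 × 1/4 = 1/8 per child.
P(not type AB, Rh-negative) = 7/8 for one child; (7/8)^4 = 2401/4096.

2401/4096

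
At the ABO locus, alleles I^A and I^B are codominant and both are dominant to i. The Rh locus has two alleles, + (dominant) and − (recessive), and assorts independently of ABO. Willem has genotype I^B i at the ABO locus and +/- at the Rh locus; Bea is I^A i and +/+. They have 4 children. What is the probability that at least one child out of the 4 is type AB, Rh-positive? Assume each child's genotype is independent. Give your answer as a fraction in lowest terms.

175/256

ABO cross I^B i × I^A i → 1/4 O, 1/4 A, 1/4 B, 1/4 AB.
Rh cross +/- × +/+ → 1 Rh+; so P(type AB, Rh-positive) = 1/4 × 1 = 1/4 per child.
P(none) = (3/4)^4 = 81/256; P(at least one) = 1 − 81/256 = 175/256.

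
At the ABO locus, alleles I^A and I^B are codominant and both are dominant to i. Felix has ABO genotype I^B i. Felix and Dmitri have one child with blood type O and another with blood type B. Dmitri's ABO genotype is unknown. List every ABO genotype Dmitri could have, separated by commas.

I^A i, I^B i, i i

For each candidate genotype of Dmitri, check whether crossing it with I^B i can produce every observed child phenotype.
  I^A I^A → possible child types {A, AB} ✗
  I^A I^B → possible child types {A, B, AB} ✗
  I^A i → possible child types {O, A, B, AB} ✓
  I^B I^B → possible child types {B} ✗
  I^B i → possible child types {O, B} ✓
  i i → possible child types {O, B} ✓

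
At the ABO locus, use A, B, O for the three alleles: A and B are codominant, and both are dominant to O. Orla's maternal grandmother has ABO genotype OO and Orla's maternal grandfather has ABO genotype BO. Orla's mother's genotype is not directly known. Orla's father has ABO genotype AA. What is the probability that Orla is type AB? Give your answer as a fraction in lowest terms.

Orla's mother's ABO genotype from OO × BO: 1/2 BO, 1/2 OO.
Crossing each possibility with the father AA and summing P(type AB): 1/2·1/2 + 1/2·0 = 1/4.

1/4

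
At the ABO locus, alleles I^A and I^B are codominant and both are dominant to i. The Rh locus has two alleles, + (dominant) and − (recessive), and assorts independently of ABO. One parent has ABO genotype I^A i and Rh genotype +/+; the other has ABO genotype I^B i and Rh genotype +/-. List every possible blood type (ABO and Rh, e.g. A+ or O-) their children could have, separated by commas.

Gametes from I^A i × I^B i give offspring ABO genotypes I^A I^B, I^A i, I^B i, i i, i.e. phenotypes O, A, B, AB.
Rh cross +/+ × +/- → phenotypes Rh+.
Combining independently: O+, A+, B+, AB+.

O+, A+, B+, AB+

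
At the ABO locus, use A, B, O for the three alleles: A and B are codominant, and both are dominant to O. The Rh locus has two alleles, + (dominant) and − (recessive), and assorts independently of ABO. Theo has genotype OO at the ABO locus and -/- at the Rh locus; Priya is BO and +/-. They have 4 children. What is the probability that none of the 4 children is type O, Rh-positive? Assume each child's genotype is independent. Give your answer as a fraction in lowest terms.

81/256

ABO cross OO × BO → 1/2 O, 1/2 B.
Rh cross -/- × +/- → 1/2 Rh+, 1/2 Rh-; so P(type O, Rh-positive) = 1/2 × 1/2 = 1/4 per child.
P(not type O, Rh-positive) = 3/4 for one child; (3/4)^4 = 81/256.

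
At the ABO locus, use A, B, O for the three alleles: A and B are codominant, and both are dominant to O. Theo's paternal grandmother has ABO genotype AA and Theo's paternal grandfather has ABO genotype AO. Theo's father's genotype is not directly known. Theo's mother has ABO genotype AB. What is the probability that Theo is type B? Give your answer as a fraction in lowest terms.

Theo's father's ABO genotype from AA × AO: 1/2 AA, 1/2 AO.
Crossing each possibility with the mother AB and summing P(type B): 1/2·0 + 1/2·1/4 = 1/8.

1/8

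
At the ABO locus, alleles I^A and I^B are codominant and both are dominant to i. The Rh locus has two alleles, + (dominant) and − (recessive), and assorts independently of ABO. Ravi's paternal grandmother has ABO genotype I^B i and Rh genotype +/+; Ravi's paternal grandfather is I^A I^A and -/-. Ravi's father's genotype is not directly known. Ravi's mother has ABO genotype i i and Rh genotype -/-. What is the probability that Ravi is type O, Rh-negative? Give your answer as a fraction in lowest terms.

1/8

Ravi's father's ABO genotype from I^B i × I^A I^A: 1/2 I^A I^B, 1/2 I^A i.
Crossing each possibility with the mother i i and summing P(type O): 1/2·0 + 1/2·1/2 = 1/4.
Similarly for Rh via the father's Rh distribution: P(Rh-) = 1/2.
Independent loci: 1/4 × 1/2 = 1/8.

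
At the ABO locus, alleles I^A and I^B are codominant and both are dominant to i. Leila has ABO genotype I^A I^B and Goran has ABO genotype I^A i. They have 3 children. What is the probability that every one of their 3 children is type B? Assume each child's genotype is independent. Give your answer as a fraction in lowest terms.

1/64

ABO cross I^A I^B × I^A i → 1/2 A, 1/4 B, 1/4 AB.
So P(type B) = 1/4 per child.
All 3 independent: (1/4)^3 = 1/64.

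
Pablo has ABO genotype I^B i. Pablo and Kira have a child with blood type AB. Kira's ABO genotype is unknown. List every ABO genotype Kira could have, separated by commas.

For each candidate genotype of Kira, check whether crossing it with I^B i can produce every observed child phenotype.
  I^A I^A → possible child types {A, AB} ✓
  I^A I^B → possible child types {A, B, AB} ✓
  I^A i → possible child types {O, A, B, AB} ✓
  I^B I^B → possible child types {B} ✗
  I^B i → possible child types {O, B} ✗
  i i → possible child types {O, B} ✗

I^A I^A, I^A I^B, I^A i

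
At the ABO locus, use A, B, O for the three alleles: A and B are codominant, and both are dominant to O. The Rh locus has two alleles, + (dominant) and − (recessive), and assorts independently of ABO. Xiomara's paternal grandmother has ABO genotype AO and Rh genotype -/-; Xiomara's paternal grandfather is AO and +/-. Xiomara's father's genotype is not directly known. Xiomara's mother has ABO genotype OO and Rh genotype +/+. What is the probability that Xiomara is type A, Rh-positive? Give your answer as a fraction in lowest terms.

Xiomara's father's ABO genotype from AO × AO: 1/4 AA, 1/2 AO, 1/4 OO.
Crossing each possibility with the mother OO and summing P(type A): 1/4·1 + 1/2·1/2 + 1/4·0 = 1/2.
Similarly for Rh via the father's Rh distribution: P(Rh+) = 1.
Independent loci: 1/2 × 1 = 1/2.

1/2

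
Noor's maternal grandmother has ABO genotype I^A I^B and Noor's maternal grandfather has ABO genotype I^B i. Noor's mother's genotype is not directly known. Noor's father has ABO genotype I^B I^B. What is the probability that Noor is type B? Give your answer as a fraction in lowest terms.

3/4

Noor's mother's ABO genotype from I^A I^B × I^B i: 1/4 I^A I^B, 1/4 I^A i, 1/4 I^B I^B, 1/4 I^B i.
Crossing each possibility with the father I^B I^B and summing P(type B): 1/4·1/2 + 1/4·1/2 + 1/4·1 + 1/4·1 = 3/4.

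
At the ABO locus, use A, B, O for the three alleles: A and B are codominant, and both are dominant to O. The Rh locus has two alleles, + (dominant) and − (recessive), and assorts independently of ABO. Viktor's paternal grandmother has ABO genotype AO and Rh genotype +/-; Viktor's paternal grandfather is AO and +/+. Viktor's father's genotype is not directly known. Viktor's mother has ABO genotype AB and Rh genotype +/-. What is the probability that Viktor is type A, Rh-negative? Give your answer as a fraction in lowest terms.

1/16

Viktor's father's ABO genotype from AO × AO: 1/4 AA, 1/2 AO, 1/4 OO.
Crossing each possibility with the mother AB and summing P(type A): 1/4·1/2 + 1/2·1/2 + 1/4·1/2 = 1/2.
Similarly for Rh via the father's Rh distribution: P(Rh-) = 1/8.
Independent loci: 1/2 × 1/8 = 1/16.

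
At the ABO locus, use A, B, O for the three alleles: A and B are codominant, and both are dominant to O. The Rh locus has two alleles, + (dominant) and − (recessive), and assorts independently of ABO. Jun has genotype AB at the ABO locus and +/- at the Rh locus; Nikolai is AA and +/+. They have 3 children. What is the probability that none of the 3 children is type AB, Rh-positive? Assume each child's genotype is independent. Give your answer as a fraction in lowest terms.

1/8

ABO cross AB × AA → 1/2 A, 1/2 AB.
Rh cross +/- × +/+ → 1 Rh+; so P(type AB, Rh-positive) = 1/2 × 1 = 1/2 per child.
P(not type AB, Rh-positive) = 1/2 for one child; (1/2)^3 = 1/8.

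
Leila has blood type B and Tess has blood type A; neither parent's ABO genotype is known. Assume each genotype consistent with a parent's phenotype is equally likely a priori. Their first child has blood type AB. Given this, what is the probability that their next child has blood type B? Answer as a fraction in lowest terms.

Possible genotypes: Leila ∈ {BB, BO}; Tess ∈ {AA, AO}.
Weight each parental genotype pair by prior × P(type-AB child):
  BB × AA: posterior weight 4/9; P(next child type B) = 0.
  BB × AO: posterior weight 2/9; P(next child type B) = 1/2.
  BO × AA: posterior weight 2/9; P(next child type B) = 0.
  BO × AO: posterior weight 1/9; P(next child type B) = 1/4.
Weighted sum = 5/36.

5/36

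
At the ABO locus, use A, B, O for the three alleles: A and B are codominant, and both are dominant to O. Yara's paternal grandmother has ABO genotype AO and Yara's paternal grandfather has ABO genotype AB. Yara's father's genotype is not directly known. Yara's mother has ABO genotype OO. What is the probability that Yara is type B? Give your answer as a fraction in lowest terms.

Yara's father's ABO genotype from AO × AB: 1/4 AA, 1/4 AB, 1/4 AO, 1/4 BO.
Crossing each possibility with the mother OO and summing P(type B): 1/4·0 + 1/4·1/2 + 1/4·0 + 1/4·1/2 = 1/4.

1/4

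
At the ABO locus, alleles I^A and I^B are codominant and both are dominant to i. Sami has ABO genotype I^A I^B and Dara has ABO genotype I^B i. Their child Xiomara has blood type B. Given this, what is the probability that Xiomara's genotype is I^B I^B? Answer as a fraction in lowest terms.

Cross I^A I^B × I^B i → 1/4 I^A I^B, 1/4 I^A i, 1/4 I^B I^B, 1/4 I^B i.
Type-B genotypes among offspring: I^B I^B (1/4), I^B i (1/4); total 1/2.
P(I^B I^B | type B) = (1/4) / (1/2) = 1/2.

1/2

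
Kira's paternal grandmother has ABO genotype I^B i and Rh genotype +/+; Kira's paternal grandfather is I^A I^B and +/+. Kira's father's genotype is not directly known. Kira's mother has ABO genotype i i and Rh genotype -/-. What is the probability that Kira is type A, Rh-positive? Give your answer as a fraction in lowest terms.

1/4

Kira's father's ABO genotype from I^B i × I^A I^B: 1/4 I^A I^B, 1/4 I^A i, 1/4 I^B I^B, 1/4 I^B i.
Crossing each possibility with the mother i i and summing P(type A): 1/4·1/2 + 1/4·1/2 + 1/4·0 + 1/4·0 = 1/4.
Similarly for Rh via the father's Rh distribution: P(Rh+) = 1.
Independent loci: 1/4 × 1 = 1/4.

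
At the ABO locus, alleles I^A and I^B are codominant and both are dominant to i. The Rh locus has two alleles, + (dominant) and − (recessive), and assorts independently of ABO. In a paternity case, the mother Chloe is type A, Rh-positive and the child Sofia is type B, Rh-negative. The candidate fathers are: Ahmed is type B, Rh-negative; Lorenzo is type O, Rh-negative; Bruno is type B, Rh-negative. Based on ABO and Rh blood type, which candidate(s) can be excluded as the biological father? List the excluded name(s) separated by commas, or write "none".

Lorenzo

A candidate is excluded only if no genotype consistent with his phenotype could produce a type B, Rh-negative child with a type A, Rh-positive mother.
Lorenzo (type O, Rh-): no genotype consistent with that phenotype can produce a type-B Rh- child with a type-A mother.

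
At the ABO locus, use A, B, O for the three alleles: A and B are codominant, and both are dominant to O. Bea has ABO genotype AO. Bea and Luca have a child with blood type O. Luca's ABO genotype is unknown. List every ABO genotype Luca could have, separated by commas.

AO, BO, OO

For each candidate genotype of Luca, check whether crossing it with AO can produce every observed child phenotype.
  AA → possible child types {A} ✗
  AB → possible child types {A, B, AB} ✗
  AO → possible child types {O, A} ✓
  BB → possible child types {B, AB} ✗
  BO → possible child types {O, A, B, AB} ✓
  OO → possible child types {O, A} ✓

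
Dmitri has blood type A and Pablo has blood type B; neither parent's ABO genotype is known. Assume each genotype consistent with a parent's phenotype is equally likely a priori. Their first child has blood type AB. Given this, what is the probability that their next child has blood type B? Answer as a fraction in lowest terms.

Possible genotypes: Dmitri ∈ {I^A I^A, I^A i}; Pablo ∈ {I^B I^B, I^B i}.
Weight each parental genotype pair by prior × P(type-AB child):
  I^A I^A × I^B I^B: posterior weight 4/9; P(next child type B) = 0.
  I^A I^A × I^B i: posterior weight 2/9; P(next child type B) = 0.
  I^A i × I^B I^B: posterior weight 2/9; P(next child type B) = 1/2.
  I^A i × I^B i: posterior weight 1/9; P(next child type B) = 1/4.
Weighted sum = 5/36.

5/36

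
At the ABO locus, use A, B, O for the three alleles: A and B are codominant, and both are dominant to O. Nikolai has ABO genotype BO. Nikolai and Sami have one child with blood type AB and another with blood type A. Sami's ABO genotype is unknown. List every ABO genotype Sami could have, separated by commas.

AA, AB, AO

For each candidate genotype of Sami, check whether crossing it with BO can produce every observed child phenotype.
  AA → possible child types {A, AB} ✓
  AB → possible child types {A, B, AB} ✓
  AO → possible child types {O, A, B, AB} ✓
  BB → possible child types {B} ✗
  BO → possible child types {O, B} ✗
  OO → possible child types {O, B} ✗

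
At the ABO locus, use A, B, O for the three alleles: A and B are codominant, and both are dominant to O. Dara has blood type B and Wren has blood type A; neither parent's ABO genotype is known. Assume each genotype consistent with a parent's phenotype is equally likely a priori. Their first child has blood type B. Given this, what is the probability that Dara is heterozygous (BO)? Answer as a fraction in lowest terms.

Possible genotypes: Dara ∈ {BB, BO}; Wren ∈ {AA, AO}.
Weight each parental genotype pair by prior × P(type-B child):
  BB × AO: posterior weight 2/3.
  BO × AO: posterior weight 1/3.
Sum the posterior weight over pairs where Dara is BO: 1/3.

1/3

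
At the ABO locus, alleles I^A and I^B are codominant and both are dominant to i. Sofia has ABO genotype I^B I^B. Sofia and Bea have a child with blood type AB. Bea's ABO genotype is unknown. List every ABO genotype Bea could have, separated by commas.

For each candidate genotype of Bea, check whether crossing it with I^B I^B can produce every observed child phenotype.
  I^A I^A → possible child types {AB} ✓
  I^A I^B → possible child types {B, AB} ✓
  I^A i → possible child types {B, AB} ✓
  I^B I^B → possible child types {B} ✗
  I^B i → possible child types {B} ✗
  i i → possible child types {B} ✗

I^A I^A, I^A I^B, I^A i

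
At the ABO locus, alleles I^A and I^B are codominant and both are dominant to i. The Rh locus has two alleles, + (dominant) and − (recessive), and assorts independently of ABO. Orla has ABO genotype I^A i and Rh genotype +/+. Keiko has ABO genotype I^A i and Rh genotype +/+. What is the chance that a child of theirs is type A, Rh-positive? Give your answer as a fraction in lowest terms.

3/4

ABO cross I^A i × I^A i → offspring phenotypes: 1/4 O, 3/4 A.
Rh cross +/+ × +/+ → 1 Rh+.
Independent loci: P(type A, Rh-positive) = 3/4 × 1 = 3/4.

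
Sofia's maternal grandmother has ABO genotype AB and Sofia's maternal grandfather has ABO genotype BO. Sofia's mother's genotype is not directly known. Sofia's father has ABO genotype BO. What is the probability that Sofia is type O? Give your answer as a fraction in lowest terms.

1/8

Sofia's mother's ABO genotype from AB × BO: 1/4 AB, 1/4 AO, 1/4 BB, 1/4 BO.
Crossing each possibility with the father BO and summing P(type O): 1/4·0 + 1/4·1/4 + 1/4·0 + 1/4·1/4 = 1/8.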